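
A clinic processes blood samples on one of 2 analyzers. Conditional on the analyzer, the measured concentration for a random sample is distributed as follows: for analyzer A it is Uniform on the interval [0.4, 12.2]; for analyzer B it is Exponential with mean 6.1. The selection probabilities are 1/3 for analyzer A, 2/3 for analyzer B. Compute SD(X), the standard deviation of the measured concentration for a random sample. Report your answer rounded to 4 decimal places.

5.3557

Per component, A: μ=6.3, E[X²]=51.2933; B: μ=6.1, E[X²]=74.42.
E[X] = 0.333333·6.3 + 0.666667·6.1 = 6.16667.
E[X²] = 0.333333·51.2933 + 0.666667·74.42 = 66.7111.
Var(X) = E[X²] − (E[X])² = 66.7111 − 38.0278 = 28.6833.
SD(X) = √28.6833 = 5.35568.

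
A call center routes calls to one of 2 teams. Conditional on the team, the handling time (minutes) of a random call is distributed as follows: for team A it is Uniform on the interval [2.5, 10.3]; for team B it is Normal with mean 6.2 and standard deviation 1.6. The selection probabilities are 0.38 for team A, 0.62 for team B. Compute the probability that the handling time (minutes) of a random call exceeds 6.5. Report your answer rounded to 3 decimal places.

0.449

Conditional on each team, P(X > 6.5): A: 0.487179; B: 0.425634.
By total probability, P(X > 6.5) = 0.38·0.487179 + 0.62·0.425634 = 0.449021.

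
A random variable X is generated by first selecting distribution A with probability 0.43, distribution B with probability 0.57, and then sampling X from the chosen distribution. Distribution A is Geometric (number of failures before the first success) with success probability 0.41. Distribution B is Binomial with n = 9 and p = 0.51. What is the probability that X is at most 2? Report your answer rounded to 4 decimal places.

0.3875

Conditional on each component, P(X ≤ 2): A: 0.794621; B: 0.0803884.
By total probability, P(X ≤ 2) = 0.43·0.794621 + 0.57·0.0803884 = 0.387508.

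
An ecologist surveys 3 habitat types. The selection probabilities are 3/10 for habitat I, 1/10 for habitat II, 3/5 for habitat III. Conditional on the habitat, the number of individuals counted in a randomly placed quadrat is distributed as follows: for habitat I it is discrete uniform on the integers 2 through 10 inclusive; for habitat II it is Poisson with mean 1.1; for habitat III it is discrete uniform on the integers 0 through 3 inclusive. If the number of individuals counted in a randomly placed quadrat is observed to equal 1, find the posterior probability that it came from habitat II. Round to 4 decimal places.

Likelihoods P(X=1 | ·): I: 0; II: 0.366158; III: 0.25.
Posterior ∝ prior × likelihood. Numerator for II: 0.1·0.366158 = 0.0366158.
Normalizing constant: 0.3·0 + 0.1·0.366158 + 0.6·0.25 = 0.186616.
P(II | observation) = 0.0366158 / 0.186616 = 0.19621.

0.1962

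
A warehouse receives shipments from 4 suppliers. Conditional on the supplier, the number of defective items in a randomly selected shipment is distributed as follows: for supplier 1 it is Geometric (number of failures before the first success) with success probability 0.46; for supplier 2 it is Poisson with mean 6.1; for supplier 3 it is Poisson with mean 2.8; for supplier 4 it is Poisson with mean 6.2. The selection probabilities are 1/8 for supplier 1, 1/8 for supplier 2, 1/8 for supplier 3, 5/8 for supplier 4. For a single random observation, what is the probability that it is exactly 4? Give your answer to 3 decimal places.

Conditional on each supplier, P(X = 4): 1: 0.0391141; 2: 0.129393; 3: 0.155739; 4: 0.124948.
By total probability, P(X = 4) = 0.125·0.0391141 + 0.125·0.129393 + 0.125·0.155739 + 0.625·0.124948 = 0.118623.

0.119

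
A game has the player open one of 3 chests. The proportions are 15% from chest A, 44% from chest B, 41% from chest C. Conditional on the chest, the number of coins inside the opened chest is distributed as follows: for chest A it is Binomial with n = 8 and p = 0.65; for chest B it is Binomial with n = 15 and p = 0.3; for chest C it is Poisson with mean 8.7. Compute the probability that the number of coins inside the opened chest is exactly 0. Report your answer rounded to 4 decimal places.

Conditional on each chest, P(X = 0): A: 0.000225188; B: 0.00474756; C: 0.000166586.
By total probability, P(X = 0) = 0.15·0.000225188 + 0.44·0.00474756 + 0.41·0.000166586 = 0.00219101.

0.0022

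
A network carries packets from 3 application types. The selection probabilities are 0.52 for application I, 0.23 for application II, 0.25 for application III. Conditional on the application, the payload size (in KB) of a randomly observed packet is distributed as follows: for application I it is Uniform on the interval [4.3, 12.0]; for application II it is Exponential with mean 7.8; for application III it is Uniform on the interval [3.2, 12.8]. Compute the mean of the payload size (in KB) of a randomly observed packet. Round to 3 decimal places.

Component means — I: 8.15; II: 7.8; III: 8.
E[X] = 0.52·8.15 + 0.23·7.8 + 0.25·8 = 8.032.

8.032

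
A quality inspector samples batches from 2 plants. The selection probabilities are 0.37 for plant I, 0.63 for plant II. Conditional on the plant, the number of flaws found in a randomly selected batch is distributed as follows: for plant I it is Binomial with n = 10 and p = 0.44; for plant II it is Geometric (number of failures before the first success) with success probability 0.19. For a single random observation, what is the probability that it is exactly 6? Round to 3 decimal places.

0.089

Conditional on each plant, P(X = 6): I: 0.149861; II: 0.0536616.
By total probability, P(X = 6) = 0.37·0.149861 + 0.63·0.0536616 = 0.0892552.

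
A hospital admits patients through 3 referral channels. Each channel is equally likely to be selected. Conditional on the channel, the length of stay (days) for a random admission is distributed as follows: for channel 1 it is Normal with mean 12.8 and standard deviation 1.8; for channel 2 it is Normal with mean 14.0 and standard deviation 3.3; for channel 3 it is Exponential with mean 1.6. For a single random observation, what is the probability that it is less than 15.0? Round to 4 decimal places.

Conditional on each channel, P(X < 15.0): 1: 0.889188; 2: 0.619067; 3: 0.999915.
By total probability, P(X < 15.0) = 0.333333·0.889188 + 0.333333·0.619067 + 0.333333·0.999915 = 0.836057.

0.8361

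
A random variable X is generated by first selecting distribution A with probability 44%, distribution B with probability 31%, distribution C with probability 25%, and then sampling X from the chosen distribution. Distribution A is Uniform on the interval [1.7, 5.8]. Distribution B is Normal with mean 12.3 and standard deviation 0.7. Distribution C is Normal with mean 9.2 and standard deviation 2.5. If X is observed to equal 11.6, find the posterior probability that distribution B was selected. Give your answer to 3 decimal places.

Likelihoods f(11.6 | ·): A: 0; B: 0.345672; C: 0.100658.
Posterior ∝ prior × likelihood. Numerator for B: 0.31·0.345672 = 0.107158.
Normalizing constant: 0.44·0 + 0.31·0.345672 + 0.25·0.100658 = 0.132323.
P(B | observation) = 0.107158 / 0.132323 = 0.809826.

0.810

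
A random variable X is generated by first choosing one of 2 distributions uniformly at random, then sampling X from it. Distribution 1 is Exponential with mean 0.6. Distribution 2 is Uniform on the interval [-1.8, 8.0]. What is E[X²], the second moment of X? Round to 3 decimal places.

For each component E[X²] = Var + (mean)², giving 1: 0.72; 2: 17.6133.
Overall E[X²] = 0.5·0.72 + 0.5·17.6133 = 9.16667.

9.167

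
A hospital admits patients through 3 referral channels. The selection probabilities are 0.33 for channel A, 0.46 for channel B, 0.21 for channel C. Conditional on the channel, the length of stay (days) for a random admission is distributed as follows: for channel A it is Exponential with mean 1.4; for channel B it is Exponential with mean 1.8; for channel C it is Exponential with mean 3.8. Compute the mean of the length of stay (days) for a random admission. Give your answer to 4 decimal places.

Component means — A: 1.4; B: 1.8; C: 3.8.
E[X] = 0.33·1.4 + 0.46·1.8 + 0.21·3.8 = 2.088.

2.0880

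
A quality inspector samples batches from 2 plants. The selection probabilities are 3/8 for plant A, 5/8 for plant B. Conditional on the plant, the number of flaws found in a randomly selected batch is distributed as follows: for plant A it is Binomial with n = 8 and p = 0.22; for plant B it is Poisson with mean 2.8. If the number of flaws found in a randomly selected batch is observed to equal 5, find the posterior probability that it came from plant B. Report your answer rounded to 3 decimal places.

0.914

Likelihoods P(X=5 | ·): A: 0.0136957; B: 0.0872136.
Posterior ∝ prior × likelihood. Numerator for B: 0.625·0.0872136 = 0.0545085.
Normalizing constant: 0.375·0.0136957 + 0.625·0.0872136 = 0.0596444.
P(B | observation) = 0.0545085 / 0.0596444 = 0.913891.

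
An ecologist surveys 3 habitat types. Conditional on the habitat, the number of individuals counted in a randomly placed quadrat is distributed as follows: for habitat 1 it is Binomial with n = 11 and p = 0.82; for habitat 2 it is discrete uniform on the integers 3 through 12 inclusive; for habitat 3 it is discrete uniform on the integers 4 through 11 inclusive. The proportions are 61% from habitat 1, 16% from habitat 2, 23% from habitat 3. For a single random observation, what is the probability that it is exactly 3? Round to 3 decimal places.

0.016

Conditional on each habitat, P(X = 3): 1: 0.000100255; 2: 0.1; 3: 0.
By total probability, P(X = 3) = 0.61·0.000100255 + 0.16·0.1 + 0.23·0 = 0.0160612.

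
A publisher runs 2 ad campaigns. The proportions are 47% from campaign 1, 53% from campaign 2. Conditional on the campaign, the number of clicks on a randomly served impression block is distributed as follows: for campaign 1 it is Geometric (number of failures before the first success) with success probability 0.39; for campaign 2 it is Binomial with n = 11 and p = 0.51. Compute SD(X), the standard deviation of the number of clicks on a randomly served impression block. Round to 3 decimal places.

Per component, 1: μ=1.5641, E[X²]=6.45694; 2: μ=5.61, E[X²]=34.221.
E[X] = 0.47·1.5641 + 0.53·5.61 = 3.70843.
E[X²] = 0.47·6.45694 + 0.53·34.221 = 21.1719.
Var(X) = E[X²] − (E[X])² = 21.1719 − 13.7524 = 7.41945.
SD(X) = √7.41945 = 2.72387.

2.724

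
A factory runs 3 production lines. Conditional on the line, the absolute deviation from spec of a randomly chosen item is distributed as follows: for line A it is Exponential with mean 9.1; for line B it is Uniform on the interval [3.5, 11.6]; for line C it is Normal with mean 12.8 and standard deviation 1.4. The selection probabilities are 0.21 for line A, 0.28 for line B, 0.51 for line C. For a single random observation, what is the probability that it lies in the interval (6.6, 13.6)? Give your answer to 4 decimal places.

0.5926

Conditional on each line, P(6.6 < X < 13.6): A: 0.259832; B: 0.617284; C: 0.716141.
By total probability, P(6.6 < X < 13.6) = 0.21·0.259832 + 0.28·0.617284 + 0.51·0.716141 = 0.592636.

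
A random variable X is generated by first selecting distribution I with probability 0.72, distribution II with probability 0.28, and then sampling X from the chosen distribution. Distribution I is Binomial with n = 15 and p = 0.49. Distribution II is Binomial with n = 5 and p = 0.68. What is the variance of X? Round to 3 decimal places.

Per component, I: μ=7.35, E[X²]=57.771; II: μ=3.4, E[X²]=12.648.
E[X] = 0.72·7.35 + 0.28·3.4 = 6.244.
E[X²] = 0.72·57.771 + 0.28·12.648 = 45.1366.
Var(X) = E[X²] − (E[X])² = 45.1366 − 38.9875 = 6.14902.

6.149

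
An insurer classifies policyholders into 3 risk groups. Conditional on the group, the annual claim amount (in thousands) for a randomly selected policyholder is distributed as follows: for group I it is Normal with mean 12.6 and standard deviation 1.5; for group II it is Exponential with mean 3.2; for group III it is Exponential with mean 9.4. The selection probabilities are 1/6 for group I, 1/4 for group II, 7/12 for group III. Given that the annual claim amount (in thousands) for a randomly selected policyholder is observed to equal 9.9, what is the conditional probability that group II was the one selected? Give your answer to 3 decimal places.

Likelihoods f(9.9 | ·): I: 0.0526334; II: 0.0141661; III: 0.0371088.
Posterior ∝ prior × likelihood. Numerator for II: 0.25·0.0141661 = 0.00354153.
Normalizing constant: 0.166667·0.0526334 + 0.25·0.0141661 + 0.583333·0.0371088 = 0.0339606.
P(II | observation) = 0.00354153 / 0.0339606 = 0.104284.

0.104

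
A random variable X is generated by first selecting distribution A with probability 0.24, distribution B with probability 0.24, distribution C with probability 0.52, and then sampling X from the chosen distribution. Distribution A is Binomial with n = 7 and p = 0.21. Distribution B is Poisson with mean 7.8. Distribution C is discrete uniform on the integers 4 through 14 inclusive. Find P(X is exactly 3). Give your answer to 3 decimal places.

0.038

Conditional on each component, P(X = 3): A: 0.126251; B: 0.0324068; C: 0.
By total probability, P(X = 3) = 0.24·0.126251 + 0.24·0.0324068 + 0.52·0 = 0.0380778.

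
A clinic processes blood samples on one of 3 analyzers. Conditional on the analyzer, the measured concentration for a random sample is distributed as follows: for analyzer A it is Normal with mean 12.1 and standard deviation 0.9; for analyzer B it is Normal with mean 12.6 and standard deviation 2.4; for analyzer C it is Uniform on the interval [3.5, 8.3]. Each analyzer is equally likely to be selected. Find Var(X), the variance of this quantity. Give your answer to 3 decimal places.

12.117

Per component, A: μ=12.1, E[X²]=147.22; B: μ=12.6, E[X²]=164.52; C: μ=5.9, E[X²]=36.73.
E[X] = 0.333333·12.1 + 0.333333·12.6 + 0.333333·5.9 = 10.2.
E[X²] = 0.333333·147.22 + 0.333333·164.52 + 0.333333·36.73 = 116.157.
Var(X) = E[X²] − (E[X])² = 116.157 − 104.04 = 12.1167.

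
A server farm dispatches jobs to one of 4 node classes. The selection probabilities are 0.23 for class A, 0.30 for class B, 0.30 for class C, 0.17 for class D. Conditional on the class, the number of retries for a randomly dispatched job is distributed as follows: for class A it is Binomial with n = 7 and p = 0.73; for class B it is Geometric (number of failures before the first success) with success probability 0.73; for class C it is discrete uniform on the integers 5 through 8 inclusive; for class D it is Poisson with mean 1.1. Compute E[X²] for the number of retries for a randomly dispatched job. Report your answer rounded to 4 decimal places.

For each component E[X²] = Var + (mean)², giving A: 27.4918; B: 0.64346; C: 43.5; D: 2.31.
Overall E[X²] = 0.23·27.4918 + 0.3·0.64346 + 0.3·43.5 + 0.17·2.31 = 19.9589.

19.9589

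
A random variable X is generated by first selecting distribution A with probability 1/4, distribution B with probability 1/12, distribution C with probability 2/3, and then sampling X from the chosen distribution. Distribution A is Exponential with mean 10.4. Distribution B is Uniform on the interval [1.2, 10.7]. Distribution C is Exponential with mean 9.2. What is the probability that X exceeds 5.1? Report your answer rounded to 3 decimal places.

Conditional on each component, P(X > 5.1): A: 0.612391; B: 0.589474; C: 0.574447.
By total probability, P(X > 5.1) = 0.25·0.612391 + 0.0833333·0.589474 + 0.666667·0.574447 = 0.585185.

0.585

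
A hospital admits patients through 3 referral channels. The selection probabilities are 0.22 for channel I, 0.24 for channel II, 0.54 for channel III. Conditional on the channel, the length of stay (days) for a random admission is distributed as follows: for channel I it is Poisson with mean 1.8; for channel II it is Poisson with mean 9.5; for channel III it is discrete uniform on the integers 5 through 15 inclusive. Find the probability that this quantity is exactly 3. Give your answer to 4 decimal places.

Conditional on each channel, P(X = 3): I: 0.160671; II: 0.010696; III: 0.
By total probability, P(X = 3) = 0.22·0.160671 + 0.24·0.010696 + 0.54·0 = 0.0379146.

0.0379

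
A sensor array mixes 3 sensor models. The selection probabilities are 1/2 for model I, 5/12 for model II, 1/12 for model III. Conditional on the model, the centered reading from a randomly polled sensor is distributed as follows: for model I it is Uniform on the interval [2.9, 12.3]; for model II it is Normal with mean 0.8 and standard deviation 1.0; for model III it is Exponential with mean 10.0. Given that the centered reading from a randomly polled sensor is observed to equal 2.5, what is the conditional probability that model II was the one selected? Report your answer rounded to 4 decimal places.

0.8579

Likelihoods f(2.5 | ·): I: 0; II: 0.0940491; III: 0.0778801.
Posterior ∝ prior × likelihood. Numerator for II: 0.416667·0.0940491 = 0.0391871.
Normalizing constant: 0.5·0 + 0.416667·0.0940491 + 0.0833333·0.0778801 = 0.0456771.
P(II | observation) = 0.0391871 / 0.0456771 = 0.857916.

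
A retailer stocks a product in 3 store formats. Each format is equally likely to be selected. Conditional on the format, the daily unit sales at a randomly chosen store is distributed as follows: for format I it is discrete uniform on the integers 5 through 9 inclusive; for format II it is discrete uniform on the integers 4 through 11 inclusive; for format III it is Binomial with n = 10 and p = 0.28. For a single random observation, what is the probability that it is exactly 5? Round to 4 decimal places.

Conditional on each format, P(X = 5): I: 0.2; II: 0.125; III: 0.0839176.
By total probability, P(X = 5) = 0.333333·0.2 + 0.333333·0.125 + 0.333333·0.0839176 = 0.136306.

0.1363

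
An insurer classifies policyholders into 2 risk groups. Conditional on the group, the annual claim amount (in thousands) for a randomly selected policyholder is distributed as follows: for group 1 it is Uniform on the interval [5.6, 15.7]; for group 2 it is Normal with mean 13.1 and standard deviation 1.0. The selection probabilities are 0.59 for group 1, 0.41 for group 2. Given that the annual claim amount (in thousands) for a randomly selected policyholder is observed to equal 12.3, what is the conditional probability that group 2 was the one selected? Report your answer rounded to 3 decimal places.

0.670

Likelihoods f(12.3 | ·): 1: 0.0990099; 2: 0.289692.
Posterior ∝ prior × likelihood. Numerator for 2: 0.41·0.289692 = 0.118774.
Normalizing constant: 0.59·0.0990099 + 0.41·0.289692 = 0.177189.
P(2 | observation) = 0.118774 / 0.177189 = 0.67032.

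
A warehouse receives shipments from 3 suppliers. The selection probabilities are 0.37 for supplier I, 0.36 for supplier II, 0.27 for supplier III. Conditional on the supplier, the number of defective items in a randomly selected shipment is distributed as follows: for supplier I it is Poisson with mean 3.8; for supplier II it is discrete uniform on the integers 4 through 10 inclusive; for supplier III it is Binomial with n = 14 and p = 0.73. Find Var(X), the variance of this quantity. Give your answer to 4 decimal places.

10.0803

Per component, I: μ=3.8, E[X²]=18.24; II: μ=7, E[X²]=53; III: μ=10.22, E[X²]=107.208.
E[X] = 0.37·3.8 + 0.36·7 + 0.27·10.22 = 6.6854.
E[X²] = 0.37·18.24 + 0.36·53 + 0.27·107.208 = 54.7749.
Var(X) = E[X²] − (E[X])² = 54.7749 − 44.6946 = 10.0803.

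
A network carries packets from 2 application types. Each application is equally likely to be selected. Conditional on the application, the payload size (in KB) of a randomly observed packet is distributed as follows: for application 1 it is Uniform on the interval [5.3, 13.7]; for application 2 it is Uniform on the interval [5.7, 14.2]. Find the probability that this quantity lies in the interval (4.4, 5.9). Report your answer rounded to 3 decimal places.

Conditional on each application, P(4.4 < X < 5.9): 1: 0.0714286; 2: 0.0235294.
By total probability, P(4.4 < X < 5.9) = 0.5·0.0714286 + 0.5·0.0235294 = 0.047479.

0.047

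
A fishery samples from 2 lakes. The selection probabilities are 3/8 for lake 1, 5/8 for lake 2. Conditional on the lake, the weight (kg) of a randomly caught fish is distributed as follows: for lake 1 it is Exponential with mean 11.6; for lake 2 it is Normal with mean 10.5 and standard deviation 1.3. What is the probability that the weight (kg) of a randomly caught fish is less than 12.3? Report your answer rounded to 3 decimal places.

Conditional on each lake, P(X < 12.3): 1: 0.653664; 2: 0.916915.
By total probability, P(X < 12.3) = 0.375·0.653664 + 0.625·0.916915 = 0.818196.

0.818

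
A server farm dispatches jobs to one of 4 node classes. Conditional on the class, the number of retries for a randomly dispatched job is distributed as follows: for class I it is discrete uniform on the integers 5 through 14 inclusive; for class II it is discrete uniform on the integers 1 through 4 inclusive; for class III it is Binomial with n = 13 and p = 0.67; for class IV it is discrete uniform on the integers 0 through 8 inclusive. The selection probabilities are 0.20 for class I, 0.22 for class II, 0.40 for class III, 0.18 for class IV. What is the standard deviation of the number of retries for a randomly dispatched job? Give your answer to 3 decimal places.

3.557

Per component, I: μ=9.5, E[X²]=98.5; II: μ=2.5, E[X²]=7.5; III: μ=8.71, E[X²]=78.7384; IV: μ=4, E[X²]=22.6667.
E[X] = 0.2·9.5 + 0.22·2.5 + 0.4·8.71 + 0.18·4 = 6.654.
E[X²] = 0.2·98.5 + 0.22·7.5 + 0.4·78.7384 + 0.18·22.6667 = 56.9254.
Var(X) = E[X²] − (E[X])² = 56.9254 − 44.2757 = 12.6496.
SD(X) = √12.6496 = 3.55663.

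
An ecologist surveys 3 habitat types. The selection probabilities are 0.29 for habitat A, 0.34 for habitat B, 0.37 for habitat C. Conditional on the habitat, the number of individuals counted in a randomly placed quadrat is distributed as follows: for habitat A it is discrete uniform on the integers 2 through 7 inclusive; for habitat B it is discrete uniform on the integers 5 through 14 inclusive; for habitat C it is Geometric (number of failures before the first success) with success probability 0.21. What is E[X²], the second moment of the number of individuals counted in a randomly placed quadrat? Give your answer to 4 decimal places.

For each component E[X²] = Var + (mean)², giving A: 23.1667; B: 98.5; C: 32.0658.
Overall E[X²] = 0.29·23.1667 + 0.34·98.5 + 0.37·32.0658 = 52.0727.

52.0727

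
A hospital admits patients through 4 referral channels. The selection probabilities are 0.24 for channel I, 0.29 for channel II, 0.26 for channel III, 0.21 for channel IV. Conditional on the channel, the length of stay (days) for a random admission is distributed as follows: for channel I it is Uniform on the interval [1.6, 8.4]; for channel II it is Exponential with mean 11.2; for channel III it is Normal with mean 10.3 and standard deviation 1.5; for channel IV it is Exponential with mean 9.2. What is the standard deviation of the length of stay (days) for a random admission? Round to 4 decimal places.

Per component, I: μ=5, E[X²]=28.8533; II: μ=11.2, E[X²]=250.88; III: μ=10.3, E[X²]=108.34; IV: μ=9.2, E[X²]=169.28.
E[X] = 0.24·5 + 0.29·11.2 + 0.26·10.3 + 0.21·9.2 = 9.058.
E[X²] = 0.24·28.8533 + 0.29·250.88 + 0.26·108.34 + 0.21·169.28 = 143.397.
Var(X) = E[X²] − (E[X])² = 143.397 − 82.0474 = 61.3498.
SD(X) = √61.3498 = 7.83261.

7.8326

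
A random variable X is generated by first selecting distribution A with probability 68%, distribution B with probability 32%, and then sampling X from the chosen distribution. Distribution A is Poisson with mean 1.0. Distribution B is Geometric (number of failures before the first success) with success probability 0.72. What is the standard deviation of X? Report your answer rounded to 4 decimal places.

0.9665

Per component, A: μ=1, E[X²]=2; B: μ=0.388889, E[X²]=0.691358.
E[X] = 0.68·1 + 0.32·0.388889 = 0.804444.
E[X²] = 0.68·2 + 0.32·0.691358 = 1.58123.
Var(X) = E[X²] − (E[X])² = 1.58123 − 0.647131 = 0.934104.
SD(X) = √0.934104 = 0.96649.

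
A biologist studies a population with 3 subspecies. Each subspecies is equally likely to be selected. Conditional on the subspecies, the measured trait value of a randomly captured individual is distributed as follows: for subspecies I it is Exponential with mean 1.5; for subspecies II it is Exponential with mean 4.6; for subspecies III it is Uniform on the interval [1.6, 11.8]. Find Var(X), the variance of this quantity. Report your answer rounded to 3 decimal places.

Per component, I: μ=1.5, E[X²]=4.5; II: μ=4.6, E[X²]=42.32; III: μ=6.7, E[X²]=53.56.
E[X] = 0.333333·1.5 + 0.333333·4.6 + 0.333333·6.7 = 4.26667.
E[X²] = 0.333333·4.5 + 0.333333·42.32 + 0.333333·53.56 = 33.46.
Var(X) = E[X²] − (E[X])² = 33.46 − 18.2044 = 15.2556.

15.256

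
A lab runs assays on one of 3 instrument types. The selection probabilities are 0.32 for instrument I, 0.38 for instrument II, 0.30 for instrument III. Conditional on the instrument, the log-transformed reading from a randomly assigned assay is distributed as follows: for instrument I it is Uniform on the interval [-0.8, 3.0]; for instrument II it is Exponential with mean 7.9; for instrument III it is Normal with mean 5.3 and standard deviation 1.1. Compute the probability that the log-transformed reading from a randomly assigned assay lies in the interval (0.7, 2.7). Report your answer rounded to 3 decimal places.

0.249

Conditional on each instrument, P(0.7 < X < 2.7): I: 0.526316; II: 0.204695; III: 0.00903382.
By total probability, P(0.7 < X < 2.7) = 0.32·0.526316 + 0.38·0.204695 + 0.3·0.00903382 = 0.248915.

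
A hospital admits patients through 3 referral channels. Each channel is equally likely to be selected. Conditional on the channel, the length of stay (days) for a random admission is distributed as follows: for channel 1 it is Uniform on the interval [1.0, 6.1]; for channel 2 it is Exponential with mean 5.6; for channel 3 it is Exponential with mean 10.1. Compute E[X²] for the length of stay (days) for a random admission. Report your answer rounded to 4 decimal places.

93.8367

For each component E[X²] = Var + (mean)², giving 1: 14.77; 2: 62.72; 3: 204.02.
Overall E[X²] = 0.333333·14.77 + 0.333333·62.72 + 0.333333·204.02 = 93.8367.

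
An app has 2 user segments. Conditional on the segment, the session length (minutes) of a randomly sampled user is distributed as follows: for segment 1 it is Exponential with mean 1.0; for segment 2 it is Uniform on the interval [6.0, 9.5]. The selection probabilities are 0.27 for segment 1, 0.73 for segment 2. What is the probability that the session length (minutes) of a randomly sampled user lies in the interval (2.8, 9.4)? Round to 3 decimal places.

0.726

Conditional on each segment, P(2.8 < X < 9.4): 1: 0.0607273; 2: 0.971429.
By total probability, P(2.8 < X < 9.4) = 0.27·0.0607273 + 0.73·0.971429 = 0.725539.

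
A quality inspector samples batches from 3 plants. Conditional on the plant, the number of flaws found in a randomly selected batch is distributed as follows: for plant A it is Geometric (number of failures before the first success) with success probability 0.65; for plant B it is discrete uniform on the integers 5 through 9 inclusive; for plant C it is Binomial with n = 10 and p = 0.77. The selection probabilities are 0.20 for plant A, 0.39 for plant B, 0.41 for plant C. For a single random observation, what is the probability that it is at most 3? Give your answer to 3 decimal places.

0.198

Conditional on each plant, P(X ≤ 3): A: 0.984994; B: 0; C: 0.00208852.
By total probability, P(X ≤ 3) = 0.2·0.984994 + 0.39·0 + 0.41·0.00208852 = 0.197855.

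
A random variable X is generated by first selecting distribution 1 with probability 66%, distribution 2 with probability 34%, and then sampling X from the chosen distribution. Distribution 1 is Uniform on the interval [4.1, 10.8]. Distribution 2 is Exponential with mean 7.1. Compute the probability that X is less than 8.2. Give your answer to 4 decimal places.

0.6368

Conditional on each component, P(X < 8.2): 1: 0.61194; 2: 0.68492.
By total probability, P(X < 8.2) = 0.66·0.61194 + 0.34·0.68492 = 0.636753.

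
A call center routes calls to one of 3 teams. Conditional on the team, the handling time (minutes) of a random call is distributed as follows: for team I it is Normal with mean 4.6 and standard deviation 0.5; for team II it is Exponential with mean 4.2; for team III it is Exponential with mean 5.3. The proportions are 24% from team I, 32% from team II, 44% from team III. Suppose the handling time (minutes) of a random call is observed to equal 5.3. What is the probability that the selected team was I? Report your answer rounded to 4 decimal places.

Likelihoods f(5.3 | ·): I: 0.299455; II: 0.0674082; III: 0.0694112.
Posterior ∝ prior × likelihood. Numerator for I: 0.24·0.299455 = 0.0718692.
Normalizing constant: 0.24·0.299455 + 0.32·0.0674082 + 0.44·0.0694112 = 0.123981.
P(I | observation) = 0.0718692 / 0.123981 = 0.57968.

0.5797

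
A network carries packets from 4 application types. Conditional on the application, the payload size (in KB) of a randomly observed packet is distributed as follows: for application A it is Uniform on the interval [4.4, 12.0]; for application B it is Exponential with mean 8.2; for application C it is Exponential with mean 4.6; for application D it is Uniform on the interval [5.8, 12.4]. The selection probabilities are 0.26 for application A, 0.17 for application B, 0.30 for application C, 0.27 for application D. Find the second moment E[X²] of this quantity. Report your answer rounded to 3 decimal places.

For each component E[X²] = Var + (mean)², giving A: 72.0533; B: 134.48; C: 42.32; D: 86.44.
Overall E[X²] = 0.26·72.0533 + 0.17·134.48 + 0.3·42.32 + 0.27·86.44 = 77.6303.

77.630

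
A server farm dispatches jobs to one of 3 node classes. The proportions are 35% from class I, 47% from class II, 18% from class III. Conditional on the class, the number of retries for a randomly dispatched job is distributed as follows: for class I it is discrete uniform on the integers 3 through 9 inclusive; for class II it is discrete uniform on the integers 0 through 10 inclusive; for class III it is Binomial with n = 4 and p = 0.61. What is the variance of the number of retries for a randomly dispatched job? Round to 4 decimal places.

7.7887

Per component, I: μ=6, E[X²]=40; II: μ=5, E[X²]=35; III: μ=2.44, E[X²]=6.9052.
E[X] = 0.35·6 + 0.47·5 + 0.18·2.44 = 4.8892.
E[X²] = 0.35·40 + 0.47·35 + 0.18·6.9052 = 31.6929.
Var(X) = E[X²] − (E[X])² = 31.6929 − 23.9043 = 7.78866.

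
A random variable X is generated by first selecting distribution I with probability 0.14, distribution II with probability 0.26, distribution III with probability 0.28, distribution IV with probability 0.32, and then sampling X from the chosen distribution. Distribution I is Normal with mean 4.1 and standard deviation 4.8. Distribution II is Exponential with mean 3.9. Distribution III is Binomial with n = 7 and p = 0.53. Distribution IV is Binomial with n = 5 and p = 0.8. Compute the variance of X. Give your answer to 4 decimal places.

Per component, I: μ=4.1, E[X²]=39.85; II: μ=3.9, E[X²]=30.42; III: μ=3.71, E[X²]=15.5078; IV: μ=4, E[X²]=16.8.
E[X] = 0.14·4.1 + 0.26·3.9 + 0.28·3.71 + 0.32·4 = 3.9068.
E[X²] = 0.14·39.85 + 0.26·30.42 + 0.28·15.5078 + 0.32·16.8 = 23.2064.
Var(X) = E[X²] − (E[X])² = 23.2064 − 15.2631 = 7.9433.

7.9433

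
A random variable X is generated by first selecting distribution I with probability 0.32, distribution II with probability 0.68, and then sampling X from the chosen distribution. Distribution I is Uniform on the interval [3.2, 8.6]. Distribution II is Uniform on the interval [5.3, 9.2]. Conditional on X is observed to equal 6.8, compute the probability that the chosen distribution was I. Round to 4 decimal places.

0.2537

Likelihoods f(6.8 | ·): I: 0.185185; II: 0.25641.
Posterior ∝ prior × likelihood. Numerator for I: 0.32·0.185185 = 0.0592593.
Normalizing constant: 0.32·0.185185 + 0.68·0.25641 = 0.233618.
P(I | observation) = 0.0592593 / 0.233618 = 0.253659.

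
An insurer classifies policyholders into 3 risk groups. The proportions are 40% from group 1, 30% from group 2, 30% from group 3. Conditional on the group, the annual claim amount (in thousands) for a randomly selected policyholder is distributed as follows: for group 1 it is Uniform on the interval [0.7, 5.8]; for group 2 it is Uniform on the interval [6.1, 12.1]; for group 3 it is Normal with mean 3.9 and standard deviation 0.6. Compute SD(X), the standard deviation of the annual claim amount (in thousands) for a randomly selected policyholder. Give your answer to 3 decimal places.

Per component, 1: μ=3.25, E[X²]=12.73; 2: μ=9.1, E[X²]=85.81; 3: μ=3.9, E[X²]=15.57.
E[X] = 0.4·3.25 + 0.3·9.1 + 0.3·3.9 = 5.2.
E[X²] = 0.4·12.73 + 0.3·85.81 + 0.3·15.57 = 35.506.
Var(X) = E[X²] − (E[X])² = 35.506 − 27.04 = 8.466.
SD(X) = √8.466 = 2.90964.

2.910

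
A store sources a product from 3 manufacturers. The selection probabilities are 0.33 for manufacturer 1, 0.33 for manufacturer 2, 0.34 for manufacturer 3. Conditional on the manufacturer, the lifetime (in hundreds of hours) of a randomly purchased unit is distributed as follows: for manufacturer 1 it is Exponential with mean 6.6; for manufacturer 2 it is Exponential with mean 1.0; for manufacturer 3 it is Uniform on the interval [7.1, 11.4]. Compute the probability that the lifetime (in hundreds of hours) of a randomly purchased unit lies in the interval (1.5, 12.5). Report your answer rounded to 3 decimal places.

0.627

Conditional on each manufacturer, P(1.5 < X < 12.5): 1: 0.646226; 2: 0.223126; 3: 1.
By total probability, P(1.5 < X < 12.5) = 0.33·0.646226 + 0.33·0.223126 + 0.34·1 = 0.626886.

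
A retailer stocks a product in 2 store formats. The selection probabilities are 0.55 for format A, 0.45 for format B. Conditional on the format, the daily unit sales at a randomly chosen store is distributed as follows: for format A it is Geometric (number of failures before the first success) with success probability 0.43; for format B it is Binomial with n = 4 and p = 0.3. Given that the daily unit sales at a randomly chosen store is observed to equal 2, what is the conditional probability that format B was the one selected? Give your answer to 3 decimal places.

Likelihoods P(X=2 | ·): A: 0.139707; B: 0.2646.
Posterior ∝ prior × likelihood. Numerator for B: 0.45·0.2646 = 0.11907.
Normalizing constant: 0.55·0.139707 + 0.45·0.2646 = 0.195909.
P(B | observation) = 0.11907 / 0.195909 = 0.607783.

0.608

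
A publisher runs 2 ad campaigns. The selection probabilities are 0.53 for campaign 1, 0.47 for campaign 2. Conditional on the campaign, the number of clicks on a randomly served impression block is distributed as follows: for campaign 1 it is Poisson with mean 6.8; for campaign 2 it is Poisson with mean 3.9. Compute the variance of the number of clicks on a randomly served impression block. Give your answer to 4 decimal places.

7.5319

Per component, 1: μ=6.8, E[X²]=53.04; 2: μ=3.9, E[X²]=19.11.
E[X] = 0.53·6.8 + 0.47·3.9 = 5.437.
E[X²] = 0.53·53.04 + 0.47·19.11 = 37.0929.
Var(X) = E[X²] − (E[X])² = 37.0929 − 29.561 = 7.53193.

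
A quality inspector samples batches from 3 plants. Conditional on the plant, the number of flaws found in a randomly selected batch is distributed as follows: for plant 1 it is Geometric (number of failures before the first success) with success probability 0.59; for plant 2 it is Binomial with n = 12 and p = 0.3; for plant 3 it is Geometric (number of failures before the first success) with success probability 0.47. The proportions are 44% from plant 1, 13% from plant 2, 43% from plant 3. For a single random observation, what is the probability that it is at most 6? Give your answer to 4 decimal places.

Conditional on each plant, P(X ≤ 6): 1: 0.998052; 2: 0.961399; 3: 0.988253.
By total probability, P(X ≤ 6) = 0.44·0.998052 + 0.13·0.961399 + 0.43·0.988253 = 0.989074.

0.9891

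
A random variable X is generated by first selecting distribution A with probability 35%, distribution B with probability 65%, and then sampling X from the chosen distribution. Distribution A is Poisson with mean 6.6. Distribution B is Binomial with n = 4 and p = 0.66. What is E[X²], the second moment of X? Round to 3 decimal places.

22.670

For each component E[X²] = Var + (mean)², giving A: 50.16; B: 7.8672.
Overall E[X²] = 0.35·50.16 + 0.65·7.8672 = 22.6697.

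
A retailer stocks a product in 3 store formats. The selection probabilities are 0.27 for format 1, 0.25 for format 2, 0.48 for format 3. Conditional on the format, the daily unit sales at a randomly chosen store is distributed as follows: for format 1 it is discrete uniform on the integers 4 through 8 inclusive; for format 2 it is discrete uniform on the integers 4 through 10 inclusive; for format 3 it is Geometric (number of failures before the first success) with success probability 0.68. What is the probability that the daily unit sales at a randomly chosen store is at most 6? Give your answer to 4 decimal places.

Conditional on each format, P(X ≤ 6): 1: 0.6; 2: 0.428571; 3: 0.999656.
By total probability, P(X ≤ 6) = 0.27·0.6 + 0.25·0.428571 + 0.48·0.999656 = 0.748978.

0.7490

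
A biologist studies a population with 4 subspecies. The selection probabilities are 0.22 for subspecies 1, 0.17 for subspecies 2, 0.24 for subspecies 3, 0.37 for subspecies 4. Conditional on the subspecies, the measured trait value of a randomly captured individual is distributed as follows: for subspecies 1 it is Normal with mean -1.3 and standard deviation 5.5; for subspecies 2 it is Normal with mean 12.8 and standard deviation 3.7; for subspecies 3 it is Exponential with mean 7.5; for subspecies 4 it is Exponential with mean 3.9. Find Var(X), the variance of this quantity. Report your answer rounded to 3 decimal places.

49.115

Per component, 1: μ=-1.3, E[X²]=31.94; 2: μ=12.8, E[X²]=177.53; 3: μ=7.5, E[X²]=112.5; 4: μ=3.9, E[X²]=30.42.
E[X] = 0.22·-1.3 + 0.17·12.8 + 0.24·7.5 + 0.37·3.9 = 5.133.
E[X²] = 0.22·31.94 + 0.17·177.53 + 0.24·112.5 + 0.37·30.42 = 75.4623.
Var(X) = E[X²] − (E[X])² = 75.4623 − 26.3477 = 49.1146.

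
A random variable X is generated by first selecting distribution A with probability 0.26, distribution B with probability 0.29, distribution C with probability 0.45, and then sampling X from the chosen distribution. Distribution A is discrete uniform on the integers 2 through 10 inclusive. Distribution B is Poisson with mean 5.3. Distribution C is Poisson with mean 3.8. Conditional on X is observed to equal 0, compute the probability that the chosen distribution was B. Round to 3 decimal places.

Likelihoods P(X=0 | ·): A: 0; B: 0.00499159; C: 0.0223708.
Posterior ∝ prior × likelihood. Numerator for B: 0.29·0.00499159 = 0.00144756.
Normalizing constant: 0.26·0 + 0.29·0.00499159 + 0.45·0.0223708 = 0.0115144.
P(B | observation) = 0.00144756 / 0.0115144 = 0.125717.

0.126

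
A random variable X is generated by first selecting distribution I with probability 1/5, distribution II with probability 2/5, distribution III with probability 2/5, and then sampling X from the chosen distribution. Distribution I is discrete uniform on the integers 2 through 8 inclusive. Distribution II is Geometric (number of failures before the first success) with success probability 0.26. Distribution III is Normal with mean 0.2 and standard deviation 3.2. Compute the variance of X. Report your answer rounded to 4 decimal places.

12.6094

Per component, I: μ=5, E[X²]=29; II: μ=2.84615, E[X²]=19.0473; III: μ=0.2, E[X²]=10.28.
E[X] = 0.2·5 + 0.4·2.84615 + 0.4·0.2 = 2.21846.
E[X²] = 0.2·29 + 0.4·19.0473 + 0.4·10.28 = 17.5309.
Var(X) = E[X²] − (E[X])² = 17.5309 − 4.92157 = 12.6094.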